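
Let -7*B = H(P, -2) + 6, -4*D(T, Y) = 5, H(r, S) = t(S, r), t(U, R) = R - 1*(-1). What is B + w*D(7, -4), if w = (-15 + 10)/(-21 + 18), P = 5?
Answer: -319/84 ≈ -3.7976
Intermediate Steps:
t(U, R) = 1 + R (t(U, R) = R + 1 = 1 + R)
H(r, S) = 1 + r
w = 5/3 (w = -5/(-3) = -5*(-⅓) = 5/3 ≈ 1.6667)
D(T, Y) = -5/4 (D(T, Y) = -¼*5 = -5/4)
B = -12/7 (B = -((1 + 5) + 6)/7 = -(6 + 6)/7 = -⅐*12 = -12/7 ≈ -1.7143)
B + w*D(7, -4) = -12/7 + (5/3)*(-5/4) = -12/7 - 25/12 = -319/84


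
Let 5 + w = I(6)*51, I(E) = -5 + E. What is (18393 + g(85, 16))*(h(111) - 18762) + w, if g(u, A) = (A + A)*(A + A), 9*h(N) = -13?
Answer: -3278967793/9 ≈ -3.6433e+8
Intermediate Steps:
h(N) = -13/9 (h(N) = (⅑)*(-13) = -13/9)
g(u, A) = 4*A² (g(u, A) = (2*A)*(2*A) = 4*A²)
w = 46 (w = -5 + (-5 + 6)*51 = -5 + 1*51 = -5 + 51 = 46)
(18393 + g(85, 16))*(h(111) - 18762) + w = (18393 + 4*16²)*(-13/9 - 18762) + 46 = (18393 + 4*256)*(-168871/9) + 46 = (18393 + 1024)*(-168871/9) + 46 = 19417*(-168871/9) + 46 = -3278968207/9 + 46 = -3278967793/9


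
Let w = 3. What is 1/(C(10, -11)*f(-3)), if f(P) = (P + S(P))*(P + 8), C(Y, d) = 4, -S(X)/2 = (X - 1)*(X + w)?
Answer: -1/60 ≈ -0.016667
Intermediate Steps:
S(X) = -2*(-1 + X)*(3 + X) (S(X) = -2*(X - 1)*(X + 3) = -2*(-1 + X)*(3 + X))
f(P) = (8 + P)*(6 - 3*P - 2*P²) (f(P) = (P + (6 - 4*P - 2*P²))*(P + 8) = (6 - 3*P - 2*P²)*(8 + P) = (8 + P)*(6 - 3*P - 2*P²))
1/(C(10, -11)*f(-3)) = 1/(4*(48 - 19*(-3)² - 18*(-3) - 2*(-3)³)) = 1/(4*(48 - 19*9 + 54 - 2*(-27))) = 1/(4*(48 - 171 + 54 + 54)) = 1/(4*(-15)) = 1/(-60) = -1/60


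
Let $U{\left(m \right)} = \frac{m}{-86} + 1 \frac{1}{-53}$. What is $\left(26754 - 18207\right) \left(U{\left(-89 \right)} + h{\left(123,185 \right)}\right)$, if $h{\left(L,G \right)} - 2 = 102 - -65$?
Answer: $\frac{6623352351}{4558} \approx 1.4531 \cdot 10^{6}$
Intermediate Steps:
$U{\left(m \right)} = - \frac{1}{53} - \frac{m}{86}$ ($U{\left(m \right)} = m \left(- \frac{1}{86}\right) + 1 \left(- \frac{1}{53}\right) = - \frac{m}{86} - \frac{1}{53} = - \frac{1}{53} - \frac{m}{86}$)
$h{\left(L,G \right)} = 169$ ($h{\left(L,G \right)} = 2 + \left(102 - -65\right) = 2 + \left(102 + 65\right) = 2 + 167 = 169$)
$\left(26754 - 18207\right) \left(U{\left(-89 \right)} + h{\left(123,185 \right)}\right) = \left(26754 - 18207\right) \left(\left(- \frac{1}{53} - - \frac{89}{86}\right) + 169\right) = 8547 \left(\left(- \frac{1}{53} + \frac{89}{86}\right) + 169\right) = 8547 \left(\frac{4631}{4558} + 169\right) = 8547 \cdot \frac{774933}{4558} = \frac{6623352351}{4558}$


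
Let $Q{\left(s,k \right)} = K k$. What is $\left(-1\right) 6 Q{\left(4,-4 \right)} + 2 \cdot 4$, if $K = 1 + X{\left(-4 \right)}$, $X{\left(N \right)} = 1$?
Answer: $56$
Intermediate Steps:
$K = 2$ ($K = 1 + 1 = 2$)
$Q{\left(s,k \right)} = 2 k$
$\left(-1\right) 6 Q{\left(4,-4 \right)} + 2 \cdot 4 = \left(-1\right) 6 \cdot 2 \left(-4\right) + 2 \cdot 4 = \left(-6\right) \left(-8\right) + 8 = 48 + 8 = 56$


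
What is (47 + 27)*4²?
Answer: 1184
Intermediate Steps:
(47 + 27)*4² = 74*16 = 1184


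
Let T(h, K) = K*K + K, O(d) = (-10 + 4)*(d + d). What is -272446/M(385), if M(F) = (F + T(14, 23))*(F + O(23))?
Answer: -272446/102133 ≈ -2.6676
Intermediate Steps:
O(d) = -12*d
T(h, K) = K + K² (T(h, K) = K² + K = K + K²)
M(F) = (-276 + F)*(552 + F) (M(F) = (F + 23*(1 + 23))*(F - 12*23) = (F + 23*24)*(F - 276) = (F + 552)*(-276 + F) = (552 + F)*(-276 + F) = (-276 + F)*(552 + F))
-272446/M(385) = -272446/(-152352 + 385² + 276*385) = -272446/(-152352 + 148225 + 106260) = -272446/102133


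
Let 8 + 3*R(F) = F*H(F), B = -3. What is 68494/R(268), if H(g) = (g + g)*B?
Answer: -102741/215476 ≈ -0.47681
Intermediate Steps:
H(g) = -6*g (H(g) = (g + g)*(-3) = (2*g)*(-3) = -6*g)
R(F) = -8/3 - 2*F² (R(F) = -8/3 + (F*(-6*F))/3 = -8/3 + (-6*F²)/3 = -8/3 - 2*F²)
68494/R(268) = 68494/(-8/3 - 2*268²) = 68494/(-8/3 - 2*71824) = 68494/(-8/3 - 143648) = 68494/(-430952/3) = 68494*(-3/430952) = -102741/215476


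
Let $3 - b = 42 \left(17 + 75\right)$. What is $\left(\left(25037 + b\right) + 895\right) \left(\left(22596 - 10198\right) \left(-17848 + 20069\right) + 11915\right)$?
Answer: $608009104983$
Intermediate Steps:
$b = -3861$ ($b = 3 - 42 \left(17 + 75\right) = 3 - 42 \cdot 92 = 3 - 3864 = -3861$)
$\left(\left(25037 + b\right) + 895\right) \left(\left(22596 - 10198\right) \left(-17848 + 20069\right) + 11915\right) = \left(\left(25037 - 3861\right) + 895\right) \left(\left(22596 - 10198\right) \left(-17848 + 20069\right) + 11915\right) = \left(21176 + 895\right) \left(12398 \cdot 2221 + 11915\right) = 22071 \left(27535958 + 11915\right) = 22071 \cdot 27547873 = 608009104983$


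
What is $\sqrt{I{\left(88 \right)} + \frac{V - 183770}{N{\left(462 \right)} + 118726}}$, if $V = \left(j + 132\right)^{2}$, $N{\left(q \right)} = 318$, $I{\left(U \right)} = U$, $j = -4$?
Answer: $\frac{\sqrt{306790851846}}{59522} \approx 9.3056$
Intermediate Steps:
$V = 16384$ ($V = \left(-4 + 132\right)^{2} = 128^{2} = 16384$)
$\sqrt{I{\left(88 \right)} + \frac{V - 183770}{N{\left(462 \right)} + 118726}} = \sqrt{88 + \frac{16384 - 183770}{318 + 118726}} = \sqrt{88 - \frac{167386}{119044}} = \sqrt{88 - \frac{83693}{59522}} = \sqrt{\frac{5154243}{59522}} = \frac{\sqrt{306790851846}}{59522}$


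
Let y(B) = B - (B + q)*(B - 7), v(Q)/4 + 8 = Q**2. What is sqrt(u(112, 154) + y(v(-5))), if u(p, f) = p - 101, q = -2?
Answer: I*sqrt(3947) ≈ 62.825*I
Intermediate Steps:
u(p, f) = -101 + p
v(Q) = -32 + 4*Q**2
y(B) = B - (-7 + B)*(-2 + B) (y(B) = B - (B - 2)*(B - 7) = B - (-2 + B)*(-7 + B) = B - (-7 + B)*(-2 + B))
sqrt(u(112, 154) + y(v(-5))) = sqrt((-101 + 112) + (-14 - (-32 + 4*(-5)**2)**2 + 10*(-32 + 4*(-5)**2))) = sqrt(11 + (-14 - (-32 + 4*25)**2 + 10*(-32 + 4*25))) = sqrt(11 + (-14 - (-32 + 100)**2 + 10*(-32 + 100))) = sqrt(11 + (-14 - 1*68**2 + 10*68)) = sqrt(11 + (-14 - 1*4624 + 680)) = sqrt(11 + (-14 - 4624 + 680)) = sqrt(11 - 3958) = sqrt(-3947) = I*sqrt(3947)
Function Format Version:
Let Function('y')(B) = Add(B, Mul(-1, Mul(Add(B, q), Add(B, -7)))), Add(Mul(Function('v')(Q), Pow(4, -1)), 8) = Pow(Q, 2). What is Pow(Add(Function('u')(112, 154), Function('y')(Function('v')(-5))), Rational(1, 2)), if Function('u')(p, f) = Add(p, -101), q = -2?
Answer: Mul(I, Pow(3947, Rational(1, 2))) ≈ Mul(62.825, I)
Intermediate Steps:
Function('u')(p, f) = Add(-101, p)
Function('v')(Q) = Add(-32, Mul(4, Pow(Q, 2)))
Function('y')(B) = Add(B, Mul(-1, Add(-7, B), Add(-2, B))) (Function('y')(B) = Add(B, Mul(-1, Mul(Add(B, -2), Add(B, -7)))) = Add(B, Mul(-1, Mul(Add(-2, B), Add(-7, B)))) = Add(B, Mul(-1, Mul(Add(-7, B), Add(-2, B)))) = Add(B, Mul(-1, Add(-7, B), Add(-2, B))))
Pow(Add(Function('u')(112, 154), Function('y')(Function('v')(-5))), Rational(1, 2)) = Pow(Add(Add(-101, 112), Add(-14, Mul(-1, Pow(Add(-32, Mul(4, Pow(-5, 2))), 2)), Mul(10, Add(-32, Mul(4, Pow(-5, 2)))))), Rational(1, 2)) = Pow(Add(11, Add(-14, Mul(-1, Pow(Add(-32, Mul(4, 25)), 2)), Mul(10, Add(-32, Mul(4, 25))))), Rational(1, 2)) = Pow(Add(11, Add(-14, Mul(-1, Pow(Add(-32, 100), 2)), Mul(10, Add(-32, 100)))), Rational(1, 2)) = Pow(Add(11, Add(-14, Mul(-1, Pow(68, 2)), Mul(10, 68))), Rational(1, 2)) = Pow(Add(11, Add(-14, Mul(-1, 4624), 680)), Rational(1, 2)) = Pow(Add(11, Add(-14, -4624, 680)), Rational(1, 2)) = Pow(Add(11, -3958), Rational(1, 2)) = Pow(-3947, Rational(1, 2)) = Mul(I, Pow(3947, Rational(1, 2)))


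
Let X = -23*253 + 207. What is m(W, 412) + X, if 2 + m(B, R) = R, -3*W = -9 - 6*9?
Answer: -5202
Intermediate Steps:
W = 21 (W = -(-9 - 6*9)/3 = -(-9 - 54)/3 = -⅓*(-63) = 21)
m(B, R) = -2 + R
X = -5612 (X = -5819 + 207 = -5612)
m(W, 412) + X = (-2 + 412) - 5612 = 410 - 5612 = -5202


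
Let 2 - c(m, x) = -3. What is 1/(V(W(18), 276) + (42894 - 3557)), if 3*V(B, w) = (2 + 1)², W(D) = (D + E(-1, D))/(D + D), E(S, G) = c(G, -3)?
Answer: 1/39340 ≈ 2.5419e-5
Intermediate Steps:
c(m, x) = 5 (c(m, x) = 2 - 1*(-3) = 2 + 3 = 5)
E(S, G) = 5
W(D) = (5 + D)/(2*D) (W(D) = (D + 5)/(D + D) = (5 + D)/((2*D)) = (5 + D)*(1/(2*D)) = (5 + D)/(2*D))
V(B, w) = 3 (V(B, w) = (2 + 1)²/3 = (⅓)*3² = (⅓)*9 = 3)
1/(V(W(18), 276) + (42894 - 3557)) = 1/(3 + (42894 - 3557)) = 1/(3 + 39337) = 1/39340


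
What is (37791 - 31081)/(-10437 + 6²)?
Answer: -6710/10401 ≈ -0.64513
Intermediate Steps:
(37791 - 31081)/(-10437 + 6²) = 6710/(-10437 + 36) = 6710/(-10401) = 6710*(-1/10401) = -6710/10401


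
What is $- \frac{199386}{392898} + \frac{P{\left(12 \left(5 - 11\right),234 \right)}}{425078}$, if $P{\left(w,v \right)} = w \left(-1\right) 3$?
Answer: $- \frac{641437395}{1265244667} \approx -0.50697$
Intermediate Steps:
$P{\left(w,v \right)} = - 3 w$ ($P{\left(w,v \right)} = - w 3 = - 3 w$)
$- \frac{199386}{392898} + \frac{P{\left(12 \left(5 - 11\right),234 \right)}}{425078} = - \frac{199386}{392898} + \frac{\left(-3\right) 12 \left(5 - 11\right)}{425078} = \left(-199386\right) \frac{1}{392898} + - 3 \cdot 12 \left(-6\right) \frac{1}{425078} = - \frac{3021}{5953} + \left(-3\right) \left(-72\right) \frac{1}{425078} = - \frac{3021}{5953} + 216 \cdot \frac{1}{425078} = - \frac{3021}{5953} + \frac{108}{212539} = - \frac{641437395}{1265244667}$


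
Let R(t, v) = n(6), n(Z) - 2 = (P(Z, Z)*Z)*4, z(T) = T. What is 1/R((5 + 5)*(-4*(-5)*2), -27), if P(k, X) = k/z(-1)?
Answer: -1/142 ≈ -0.0070423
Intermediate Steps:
P(k, X) = -k (P(k, X) = k/(-1) = k*(-1) = -k)
n(Z) = 2 - 4*Z² (n(Z) = 2 + ((-Z)*Z)*4 = 2 - Z²*4 = 2 - 4*Z²)
R(t, v) = -142 (R(t, v) = 2 - 4*6² = 2 - 4*36 = 2 - 144 = -142)
1/R((5 + 5)*(-4*(-5)*2), -27) = 1/(-142) = -1/142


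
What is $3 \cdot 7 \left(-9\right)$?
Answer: $-189$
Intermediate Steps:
$3 \cdot 7 \left(-9\right) = 21 \left(-9\right) = -189$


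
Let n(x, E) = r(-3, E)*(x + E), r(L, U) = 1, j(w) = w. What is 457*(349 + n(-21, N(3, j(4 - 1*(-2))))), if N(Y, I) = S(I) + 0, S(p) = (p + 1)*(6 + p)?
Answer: 188284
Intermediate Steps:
S(p) = (1 + p)*(6 + p)
N(Y, I) = 6 + I² + 7*I (N(Y, I) = (6 + I² + 7*I) + 0 = 6 + I² + 7*I)
n(x, E) = E + x (n(x, E) = 1*(x + E) = 1*(E + x) = E + x)
457*(349 + n(-21, N(3, j(4 - 1*(-2))))) = 457*(349 + ((6 + (4 - 1*(-2))² + 7*(4 - 1*(-2))) - 21)) = 457*(349 + ((6 + (4 + 2)² + 7*(4 + 2)) - 21)) = 457*(349 + ((6 + 6² + 7*6) - 21)) = 457*(349 + ((6 + 36 + 42) - 21)) = 457*(349 + (84 - 21)) = 457*(349 + 63) = 457*412 = 188284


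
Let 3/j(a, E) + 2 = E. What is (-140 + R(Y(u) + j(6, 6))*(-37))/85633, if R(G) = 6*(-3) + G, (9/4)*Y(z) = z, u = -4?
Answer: 20305/3082788 ≈ 0.0065866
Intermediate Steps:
Y(z) = 4*z/9
j(a, E) = 3/(-2 + E)
R(G) = -18 + G
(-140 + R(Y(u) + j(6, 6))*(-37))/85633 = (-140 + (-18 + ((4/9)*(-4) + 3/(-2 + 6)))*(-37))/85633 = (-140 + (-18 + (-16/9 + 3/4))*(-37))*(1/85633) = (-140 + (-18 - 37/36)*(-37))*(1/85633) = (-140 - 685/36*(-37))*(1/85633) = (-140 + 25345/36)*(1/85633) = (20305/36)*(1/85633) = 20305/3082788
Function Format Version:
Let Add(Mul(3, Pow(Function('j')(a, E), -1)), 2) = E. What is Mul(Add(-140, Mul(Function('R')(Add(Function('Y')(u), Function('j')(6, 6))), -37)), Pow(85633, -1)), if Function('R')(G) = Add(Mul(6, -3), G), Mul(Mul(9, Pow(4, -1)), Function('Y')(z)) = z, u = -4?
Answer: Rational(20305, 3082788) ≈ 0.0065866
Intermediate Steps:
Function('Y')(z) = Mul(Rational(4, 9), z)
Function('j')(a, E) = Mul(3, Pow(Add(-2, E), -1))
Function('R')(G) = Add(-18, G)
Mul(Add(-140, Mul(Function('R')(Add(Function('Y')(u), Function('j')(6, 6))), -37)), Pow(85633, -1)) = Mul(Add(-140, Mul(Add(-18, Add(Mul(Rational(4, 9), -4), Mul(3, Pow(Add(-2, 6), -1)))), -37)), Pow(85633, -1)) = Mul(Add(-140, Mul(Add(-18, Add(Rational(-16, 9), Mul(3, Pow(4, -1)))), -37)), Rational(1, 85633)) = Mul(Add(-140, Mul(Add(-18, Add(Rational(-16, 9), Mul(3, Rational(1, 4)))), -37)), Rational(1, 85633)) = Mul(Add(-140, Mul(Add(-18, Add(Rational(-16, 9), Rational(3, 4))), -37)), Rational(1, 85633)) = Mul(Add(-140, Mul(Add(-18, Rational(-37, 36)), -37)), Rational(1, 85633)) = Mul(Add(-140, Mul(Rational(-685, 36), -37)), Rational(1, 85633)) = Mul(Add(-140, Rational(25345, 36)), Rational(1, 85633)) = Mul(Rational(20305, 36), Rational(1, 85633)) = Rational(20305, 3082788)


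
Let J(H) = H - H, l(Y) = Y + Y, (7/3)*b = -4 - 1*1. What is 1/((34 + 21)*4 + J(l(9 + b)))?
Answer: 1/220 ≈ 0.0045455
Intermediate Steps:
b = -15/7 (b = 3*(-4 - 1*1)/7 = 3*(-4 - 1)/7 = (3/7)*(-5) = -15/7 ≈ -2.1429)
l(Y) = 2*Y
J(H) = 0
1/((34 + 21)*4 + J(l(9 + b))) = 1/((34 + 21)*4 + 0) = 1/(55*4 + 0) = 1/(220 + 0) = 1/220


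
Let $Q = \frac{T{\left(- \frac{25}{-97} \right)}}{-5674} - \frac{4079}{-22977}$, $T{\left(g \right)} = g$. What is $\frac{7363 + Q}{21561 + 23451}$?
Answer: $\frac{93115002375515}{569223341193672} \approx 0.16358$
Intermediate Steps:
$Q = \frac{2244417437}{12646035306}$ ($Q = \frac{\left(-25\right) \frac{1}{-97}}{-5674} - \frac{4079}{-22977} = \left(-25\right) \left(- \frac{1}{97}\right) \left(- \frac{1}{5674}\right) - - \frac{4079}{22977} = \frac{25}{97} \left(- \frac{1}{5674}\right) + \frac{4079}{22977} = - \frac{25}{550378} + \frac{4079}{22977} = \frac{2244417437}{12646035306} \approx 0.17748$)
$\frac{7363 + Q}{21561 + 23451} = \frac{7363 + \frac{2244417437}{12646035306}}{21561 + 23451} = \frac{93115002375515}{12646035306 \cdot 45012} = \frac{93115002375515}{12646035306} \cdot \frac{1}{45012} = \frac{93115002375515}{569223341193672}$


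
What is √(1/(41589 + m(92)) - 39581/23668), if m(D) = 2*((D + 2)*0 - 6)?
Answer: I*√404844631339536021/492022218 ≈ 1.2932*I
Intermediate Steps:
m(D) = -12 (m(D) = 2*((2 + D)*0 - 6) = 2*(0 - 6) = 2*(-6) = -12)
√(1/(41589 + m(92)) - 39581/23668) = √(1/(41589 - 12) - 39581/23668) = √(1/41577 - 39581*1/23668) = √(1/41577 - 39581/23668) = √(-1645635569/984044436) = I*√404844631339536021/492022218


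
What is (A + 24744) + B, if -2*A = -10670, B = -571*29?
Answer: 13520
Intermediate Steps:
B = -16559
A = 5335 (A = -½*(-10670) = 5335)
(A + 24744) + B = (5335 + 24744) - 16559 = 30079 - 16559 = 13520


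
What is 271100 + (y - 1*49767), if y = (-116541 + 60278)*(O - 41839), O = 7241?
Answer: 1946808607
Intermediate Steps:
y = 1946587274 (y = (-116541 + 60278)*(7241 - 41839) = -56263*(-34598) = 1946587274)
271100 + (y - 1*49767) = 271100 + (1946587274 - 1*49767) = 271100 + (1946587274 - 49767) = 271100 + 1946537507 = 1946808607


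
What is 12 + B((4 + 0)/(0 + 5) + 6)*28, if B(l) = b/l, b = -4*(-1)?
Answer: 484/17 ≈ 28.471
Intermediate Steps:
b = 4
B(l) = 4/l
12 + B((4 + 0)/(0 + 5) + 6)*28 = 12 + (4/((4 + 0)/(0 + 5) + 6))*28 = 12 + (4/(4/5 + 6))*28 = 12 + (4/(4*(⅕) + 6))*28 = 12 + (4/(⅘ + 6))*28 = 12 + (4/(34/5))*28 = 12 + (4*(5/34))*28 = 12 + (10/17)*28 = 12 + 280/17 = 484/17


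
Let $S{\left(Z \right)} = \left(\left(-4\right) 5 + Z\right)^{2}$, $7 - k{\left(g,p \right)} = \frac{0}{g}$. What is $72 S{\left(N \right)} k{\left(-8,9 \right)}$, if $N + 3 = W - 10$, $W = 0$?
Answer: $548856$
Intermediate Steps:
$k{\left(g,p \right)} = 7$ ($k{\left(g,p \right)} = 7 - \frac{0}{g} = 7 - 0 = 7 + 0 = 7$)
$N = -13$ ($N = -3 + \left(0 - 10\right) = -3 - 10 = -13$)
$S{\left(Z \right)} = \left(-20 + Z\right)^{2}$
$72 S{\left(N \right)} k{\left(-8,9 \right)} = 72 \left(-20 - 13\right)^{2} \cdot 7 = 72 \left(-33\right)^{2} \cdot 7 = 72 \cdot 1089 \cdot 7 = 78408 \cdot 7 = 548856$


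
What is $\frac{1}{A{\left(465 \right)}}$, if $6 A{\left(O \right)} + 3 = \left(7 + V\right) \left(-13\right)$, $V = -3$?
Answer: $- \frac{6}{55} \approx -0.10909$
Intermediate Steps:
$A{\left(O \right)} = - \frac{55}{6}$ ($A{\left(O \right)} = - \frac{1}{2} + \frac{\left(7 - 3\right) \left(-13\right)}{6} = - \frac{1}{2} + \frac{4 \left(-13\right)}{6} = - \frac{1}{2} + \frac{1}{6} \left(-52\right) = - \frac{1}{2} - \frac{26}{3} = - \frac{55}{6}$)
$\frac{1}{A{\left(465 \right)}} = \frac{1}{- \frac{55}{6}} = - \frac{6}{55}$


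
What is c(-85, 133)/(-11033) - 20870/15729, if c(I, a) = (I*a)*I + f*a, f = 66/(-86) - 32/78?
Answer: -8576281046540/97007773863 ≈ -88.408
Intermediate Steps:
f = -1975/1677 (f = 66*(-1/86) - 32*1/78 = -33/43 - 16/39 = -1975/1677 ≈ -1.1777)
c(I, a) = -1975*a/1677 + a*I² (c(I, a) = (I*a)*I - 1975*a/1677 = a*I² - 1975*a/1677 = -1975*a/1677 + a*I²)
c(-85, 133)/(-11033) - 20870/15729 = ((1/1677)*133*(-1975 + 1677*(-85)²))/(-11033) - 20870/15729 = ((1/1677)*133*(-1975 + 1677*7225))*(-1/11033) - 20870*1/15729 = ((1/1677)*133*(-1975 + 12116325))*(-1/11033) - 20870/15729 = ((1/1677)*133*12114350)*(-1/11033) - 20870/15729 = (1611208550/1677)*(-1/11033) - 20870/15729 = -1611208550/18502341 - 20870/15729 = -8576281046540/97007773863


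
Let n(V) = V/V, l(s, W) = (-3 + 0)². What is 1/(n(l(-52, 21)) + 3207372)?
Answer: 1/3207373 ≈ 3.1178e-7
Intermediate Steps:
l(s, W) = 9 (l(s, W) = (-3)² = 9)
n(V) = 1
1/(n(l(-52, 21)) + 3207372) = 1/(1 + 3207372) = 1/3207373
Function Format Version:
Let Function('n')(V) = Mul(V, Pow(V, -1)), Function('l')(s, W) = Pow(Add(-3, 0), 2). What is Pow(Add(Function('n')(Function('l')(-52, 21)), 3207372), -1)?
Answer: Rational(1, 3207373) ≈ 3.1178e-7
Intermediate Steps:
Function('l')(s, W) = 9 (Function('l')(s, W) = Pow(-3, 2) = 9)
Function('n')(V) = 1
Pow(Add(Function('n')(Function('l')(-52, 21)), 3207372), -1) = Pow(Add(1, 3207372), -1) = Pow(3207373, -1) = Rational(1, 3207373)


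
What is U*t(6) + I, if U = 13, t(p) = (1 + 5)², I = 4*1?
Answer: 472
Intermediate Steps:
I = 4
t(p) = 36 (t(p) = 6² = 36)
U*t(6) + I = 13*36 + 4 = 468 + 4 = 472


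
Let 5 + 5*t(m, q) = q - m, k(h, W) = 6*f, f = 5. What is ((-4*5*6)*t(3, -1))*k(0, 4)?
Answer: 6480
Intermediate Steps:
k(h, W) = 30 (k(h, W) = 6*5 = 30)
t(m, q) = -1 - m/5 + q/5 (t(m, q) = -1 + (q - m)/5 = -1 + (-m/5 + q/5) = -1 - m/5 + q/5)
((-4*5*6)*t(3, -1))*k(0, 4) = ((-4*5*6)*(-1 - ⅕*3 + (⅕)*(-1)))*30 = ((-20*6)*(-1 - ⅗ - ⅕))*30 = -120*(-9/5)*30 = 216*30 = 6480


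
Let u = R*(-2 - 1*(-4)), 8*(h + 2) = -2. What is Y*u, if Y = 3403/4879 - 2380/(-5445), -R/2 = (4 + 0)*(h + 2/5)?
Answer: 21760588/647955 ≈ 33.583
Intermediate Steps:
h = -9/4 (h = -2 + (⅛)*(-2) = -2 - ¼ = -9/4 ≈ -2.2500)
R = 74/5 (R = -2*(4 + 0)*(-9/4 + 2/5) = -8*(-9/4 + 2*(⅕)) = -8*(-9/4 + ⅖) = -8*(-37)/20 = -2*(-37/5) = 74/5 ≈ 14.800)
Y = 147031/129591 (Y = 3403*(1/4879) - 2380*(-1/5445) = 83/119 + 476/1089 = 147031/129591 ≈ 1.1346)
u = 148/5 (u = 74*(-2 - 1*(-4))/5 = 74*(-2 + 4)/5 = (74/5)*2 = 148/5 ≈ 29.600)
Y*u = (147031/129591)*(148/5) = 21760588/647955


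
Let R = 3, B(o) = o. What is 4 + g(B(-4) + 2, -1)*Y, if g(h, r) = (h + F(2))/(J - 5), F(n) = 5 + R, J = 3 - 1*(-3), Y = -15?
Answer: -86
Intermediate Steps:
J = 6 (J = 3 + 3 = 6)
F(n) = 8 (F(n) = 5 + 3 = 8)
g(h, r) = 8 + h (g(h, r) = (h + 8)/(6 - 5) = (8 + h)/1 = (8 + h)*1 = 8 + h)
4 + g(B(-4) + 2, -1)*Y = 4 + (8 + (-4 + 2))*(-15) = 4 + (8 - 2)*(-15) = 4 + 6*(-15) = 4 - 90 = -86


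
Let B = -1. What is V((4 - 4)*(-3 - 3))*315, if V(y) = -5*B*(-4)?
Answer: -6300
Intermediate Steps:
V(y) = -20 (V(y) = -5*(-1)*(-4) = 5*(-4) = -20)
V((4 - 4)*(-3 - 3))*315 = -20*315 = -6300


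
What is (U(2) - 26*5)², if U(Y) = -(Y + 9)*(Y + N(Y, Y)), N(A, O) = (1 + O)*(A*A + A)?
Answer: 122500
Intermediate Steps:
N(A, O) = (1 + O)*(A + A²) (N(A, O) = (1 + O)*(A² + A) = (1 + O)*(A + A²))
U(Y) = -(9 + Y)*(Y + Y*(1 + Y² + 2*Y)) (U(Y) = -(Y + 9)*(Y + Y*(1 + Y + Y + Y*Y)) = -(9 + Y)*(Y + Y*(1 + Y + Y + Y²)) = -(9 + Y)*(Y + Y*(1 + Y² + 2*Y)))
(U(2) - 26*5)² = (2*(-18 - 1*2³ - 20*2 - 11*2²) - 26*5)² = (2*(-18 - 1*8 - 40 - 11*4) - 130)² = (2*(-18 - 8 - 40 - 44) - 130)² = (2*(-110) - 130)² = (-220 - 130)² = (-350)² = 122500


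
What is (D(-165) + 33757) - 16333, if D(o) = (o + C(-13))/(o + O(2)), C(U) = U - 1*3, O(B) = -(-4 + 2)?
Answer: 2840293/163 ≈ 17425.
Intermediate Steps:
O(B) = 2 (O(B) = -1*(-2) = 2)
C(U) = -3 + U (C(U) = U - 3 = -3 + U)
D(o) = (-16 + o)/(2 + o) (D(o) = (o + (-3 - 13))/(o + 2) = (o - 16)/(2 + o) = (-16 + o)/(2 + o))
(D(-165) + 33757) - 16333 = ((-16 - 165)/(2 - 165) + 33757) - 16333 = (-181/(-163) + 33757) - 16333 = (-1/163*(-181) + 33757) - 16333 = (181/163 + 33757) - 16333 = 5502572/163 - 16333 = 2840293/163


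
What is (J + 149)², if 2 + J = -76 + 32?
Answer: 10609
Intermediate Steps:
J = -46 (J = -2 + (-76 + 32) = -2 - 44 = -46)
(J + 149)² = (-46 + 149)² = 103² = 10609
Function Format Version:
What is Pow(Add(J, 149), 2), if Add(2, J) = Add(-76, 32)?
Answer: 10609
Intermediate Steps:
J = -46 (J = Add(-2, Add(-76, 32)) = Add(-2, -44) = -46)
Pow(Add(J, 149), 2) = Pow(Add(-46, 149), 2) = Pow(103, 2) = 10609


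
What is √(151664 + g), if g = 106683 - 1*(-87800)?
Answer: √346147 ≈ 588.34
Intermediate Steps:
g = 194483 (g = 106683 + 87800 = 194483)
√(151664 + g) = √(151664 + 194483) = √346147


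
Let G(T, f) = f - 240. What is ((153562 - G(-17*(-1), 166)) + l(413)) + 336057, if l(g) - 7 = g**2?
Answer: 660269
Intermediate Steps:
G(T, f) = -240 + f
l(g) = 7 + g**2
((153562 - G(-17*(-1), 166)) + l(413)) + 336057 = ((153562 - (-240 + 166)) + (7 + 413**2)) + 336057 = ((153562 - 1*(-74)) + (7 + 170569)) + 336057 = ((153562 + 74) + 170576) + 336057 = (153636 + 170576) + 336057 = 324212 + 336057 = 660269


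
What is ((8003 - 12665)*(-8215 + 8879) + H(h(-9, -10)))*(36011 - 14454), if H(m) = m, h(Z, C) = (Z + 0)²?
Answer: -66729413259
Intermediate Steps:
h(Z, C) = Z²
((8003 - 12665)*(-8215 + 8879) + H(h(-9, -10)))*(36011 - 14454) = ((8003 - 12665)*(-8215 + 8879) + (-9)²)*(36011 - 14454) = (-4662*664 + 81)*21557 = (-3095568 + 81)*21557 = -3095487*21557 = -66729413259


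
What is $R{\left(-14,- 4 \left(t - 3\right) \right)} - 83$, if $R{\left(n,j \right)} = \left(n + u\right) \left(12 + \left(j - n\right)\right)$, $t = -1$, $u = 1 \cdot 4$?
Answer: $-503$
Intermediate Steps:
$u = 4$
$R{\left(n,j \right)} = \left(4 + n\right) \left(12 + j - n\right)$ ($R{\left(n,j \right)} = \left(n + 4\right) \left(12 + \left(j - n\right)\right) = \left(4 + n\right) \left(12 + j - n\right)$)
$R{\left(-14,- 4 \left(t - 3\right) \right)} - 83 = \left(48 - \left(-14\right)^{2} + 4 \left(- 4 \left(-1 - 3\right)\right) + 8 \left(-14\right) + - 4 \left(-1 - 3\right) \left(-14\right)\right) - 83 = \left(48 - 196 + 4 \left(\left(-4\right) \left(-4\right)\right) - 112 + \left(-4\right) \left(-4\right) \left(-14\right)\right) - 83 = \left(48 - 196 + 4 \cdot 16 - 112 + 16 \left(-14\right)\right) - 83 = \left(48 - 196 + 64 - 112 - 224\right) - 83 = -420 - 83 = -503$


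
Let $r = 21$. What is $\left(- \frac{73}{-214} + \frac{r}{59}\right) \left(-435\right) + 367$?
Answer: $\frac{805307}{12626} \approx 63.782$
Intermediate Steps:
$\left(- \frac{73}{-214} + \frac{r}{59}\right) \left(-435\right) + 367 = \left(- \frac{73}{-214} + \frac{21}{59}\right) \left(-435\right) + 367 = \left(\left(-73\right) \left(- \frac{1}{214}\right) + 21 \cdot \frac{1}{59}\right) \left(-435\right) + 367 = \left(\frac{73}{214} + \frac{21}{59}\right) \left(-435\right) + 367 = \frac{8801}{12626} \left(-435\right) + 367 = - \frac{3828435}{12626} + 367 = \frac{805307}{12626}$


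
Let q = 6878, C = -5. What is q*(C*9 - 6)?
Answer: -350778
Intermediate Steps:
q*(C*9 - 6) = 6878*(-5*9 - 6) = 6878*(-45 - 6) = 6878*(-51) = -350778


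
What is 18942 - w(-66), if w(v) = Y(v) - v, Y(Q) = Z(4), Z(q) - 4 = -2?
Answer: 18874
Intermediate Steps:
Z(q) = 2 (Z(q) = 4 - 2 = 2)
Y(Q) = 2
w(v) = 2 - v
18942 - w(-66) = 18942 - (2 - 1*(-66)) = 18942 - (2 + 66) = 18942 - 1*68 = 18942 - 68 = 18874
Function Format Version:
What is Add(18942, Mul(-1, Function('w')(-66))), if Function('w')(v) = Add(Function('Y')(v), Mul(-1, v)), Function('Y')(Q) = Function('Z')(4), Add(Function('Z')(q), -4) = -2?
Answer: 18874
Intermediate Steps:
Function('Z')(q) = 2 (Function('Z')(q) = Add(4, -2) = 2)
Function('Y')(Q) = 2
Function('w')(v) = Add(2, Mul(-1, v))
Add(18942, Mul(-1, Function('w')(-66))) = Add(18942, Mul(-1, Add(2, Mul(-1, -66)))) = Add(18942, Mul(-1, Add(2, 66))) = Add(18942, Mul(-1, 68)) = Add(18942, -68) = 18874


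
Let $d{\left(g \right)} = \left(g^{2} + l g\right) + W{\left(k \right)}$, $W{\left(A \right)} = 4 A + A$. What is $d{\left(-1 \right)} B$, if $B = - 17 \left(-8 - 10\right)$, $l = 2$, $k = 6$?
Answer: $8874$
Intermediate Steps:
$W{\left(A \right)} = 5 A$
$B = 306$ ($B = \left(-17\right) \left(-18\right) = 306$)
$d{\left(g \right)} = 30 + g^{2} + 2 g$ ($d{\left(g \right)} = \left(g^{2} + 2 g\right) + 5 \cdot 6 = \left(g^{2} + 2 g\right) + 30 = 30 + g^{2} + 2 g$)
$d{\left(-1 \right)} B = \left(30 + \left(-1\right)^{2} + 2 \left(-1\right)\right) 306 = \left(30 + 1 - 2\right) 306 = 29 \cdot 306 = 8874$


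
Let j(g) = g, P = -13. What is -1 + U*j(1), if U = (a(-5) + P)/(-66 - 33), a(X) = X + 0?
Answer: -9/11 ≈ -0.81818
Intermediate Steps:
a(X) = X
U = 2/11 (U = (-5 - 13)/(-66 - 33) = -18/(-99) = -18*(-1/99) = 2/11 ≈ 0.18182)
-1 + U*j(1) = -1 + (2/11)*1 = -1 + 2/11 = -9/11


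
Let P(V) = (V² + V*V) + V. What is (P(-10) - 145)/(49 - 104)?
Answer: -9/11 ≈ -0.81818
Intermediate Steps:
P(V) = V + 2*V² (P(V) = (V² + V²) + V = 2*V² + V = V + 2*V²)
(P(-10) - 145)/(49 - 104) = (-10*(1 + 2*(-10)) - 145)/(49 - 104) = (-10*(1 - 20) - 145)/(-55) = (-10*(-19) - 145)*(-1/55) = (190 - 145)*(-1/55) = 45*(-1/55) = -9/11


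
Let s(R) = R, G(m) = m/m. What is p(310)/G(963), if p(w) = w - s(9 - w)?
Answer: 611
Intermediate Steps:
G(m) = 1
p(w) = -9 + 2*w (p(w) = w - (9 - w) = w + (-9 + w) = -9 + 2*w)
p(310)/G(963) = (-9 + 2*310)/1 = (-9 + 620)*1 = 611*1 = 611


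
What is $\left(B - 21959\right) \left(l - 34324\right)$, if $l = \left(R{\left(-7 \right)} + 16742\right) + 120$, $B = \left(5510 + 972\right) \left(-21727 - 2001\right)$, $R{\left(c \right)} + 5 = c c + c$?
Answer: $2680432948375$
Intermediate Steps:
$R{\left(c \right)} = -5 + c + c^{2}$ ($R{\left(c \right)} = -5 + \left(c c + c\right) = -5 + \left(c^{2} + c\right) = -5 + \left(c + c^{2}\right) = -5 + c + c^{2}$)
$B = -153804896$ ($B = 6482 \left(-23728\right) = -153804896$)
$l = 16899$ ($l = \left(\left(-5 - 7 + \left(-7\right)^{2}\right) + 16742\right) + 120 = \left(\left(-5 - 7 + 49\right) + 16742\right) + 120 = \left(37 + 16742\right) + 120 = 16779 + 120 = 16899$)
$\left(B - 21959\right) \left(l - 34324\right) = \left(-153804896 - 21959\right) \left(16899 - 34324\right) = \left(-153804896 - 21959\right) \left(-17425\right) = \left(-153826855\right) \left(-17425\right) = 2680432948375$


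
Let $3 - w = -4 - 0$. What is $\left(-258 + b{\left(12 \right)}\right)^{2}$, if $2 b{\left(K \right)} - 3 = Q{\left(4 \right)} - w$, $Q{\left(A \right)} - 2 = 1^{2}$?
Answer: $\frac{267289}{4} \approx 66822.0$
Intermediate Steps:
$w = 7$ ($w = 3 - \left(-4 - 0\right) = 3 - \left(-4 + 0\right) = 3 - -4 = 3 + 4 = 7$)
$Q{\left(A \right)} = 3$ ($Q{\left(A \right)} = 2 + 1^{2} = 2 + 1 = 3$)
$b{\left(K \right)} = - \frac{1}{2}$ ($b{\left(K \right)} = \frac{3}{2} + \frac{3 - 7}{2} = \frac{3}{2} + \frac{1}{2} \left(-4\right) = \frac{3}{2} - 2 = - \frac{1}{2}$)
$\left(-258 + b{\left(12 \right)}\right)^{2} = \left(-258 - \frac{1}{2}\right)^{2} = \left(- \frac{517}{2}\right)^{2} = \frac{267289}{4}$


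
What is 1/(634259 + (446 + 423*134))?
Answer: 1/691387 ≈ 1.4464e-6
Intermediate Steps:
1/(634259 + (446 + 423*134)) = 1/(634259 + (446 + 56682)) = 1/(634259 + 57128) = 1/691387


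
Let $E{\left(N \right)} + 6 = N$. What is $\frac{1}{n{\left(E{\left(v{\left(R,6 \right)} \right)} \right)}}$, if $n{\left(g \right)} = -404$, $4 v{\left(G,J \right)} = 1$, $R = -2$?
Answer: $- \frac{1}{404} \approx -0.0024752$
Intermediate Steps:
$v{\left(G,J \right)} = \frac{1}{4}$ ($v{\left(G,J \right)} = \frac{1}{4} \cdot 1 = \frac{1}{4}$)
$E{\left(N \right)} = -6 + N$
$\frac{1}{n{\left(E{\left(v{\left(R,6 \right)} \right)} \right)}} = \frac{1}{-404} = - \frac{1}{404}$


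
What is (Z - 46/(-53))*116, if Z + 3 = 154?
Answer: 933684/53 ≈ 17617.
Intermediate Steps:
Z = 151 (Z = -3 + 154 = 151)
(Z - 46/(-53))*116 = (151 - 46/(-53))*116 = (151 - 46*(-1/53))*116 = (151 + 46/53)*116 = (8049/53)*116 = 933684/53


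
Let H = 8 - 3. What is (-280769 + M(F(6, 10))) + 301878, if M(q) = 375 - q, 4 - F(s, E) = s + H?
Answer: 21491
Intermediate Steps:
H = 5
F(s, E) = -1 - s (F(s, E) = 4 - (s + 5) = 4 - (5 + s) = 4 + (-5 - s) = -1 - s)
(-280769 + M(F(6, 10))) + 301878 = (-280769 + (375 - (-1 - 1*6))) + 301878 = (-280769 + (375 - (-1 - 6))) + 301878 = (-280769 + (375 - 1*(-7))) + 301878 = (-280769 + (375 + 7)) + 301878 = (-280769 + 382) + 301878 = -280387 + 301878 = 21491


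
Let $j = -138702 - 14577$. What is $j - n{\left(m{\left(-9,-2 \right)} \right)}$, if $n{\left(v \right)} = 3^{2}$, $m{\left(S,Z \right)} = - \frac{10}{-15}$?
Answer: $-153288$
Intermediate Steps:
$m{\left(S,Z \right)} = \frac{2}{3}$ ($m{\left(S,Z \right)} = \left(-10\right) \left(- \frac{1}{15}\right) = \frac{2}{3}$)
$j = -153279$ ($j = -138702 - 14577 = -153279$)
$n{\left(v \right)} = 9$
$j - n{\left(m{\left(-9,-2 \right)} \right)} = -153279 - 9 = -153288$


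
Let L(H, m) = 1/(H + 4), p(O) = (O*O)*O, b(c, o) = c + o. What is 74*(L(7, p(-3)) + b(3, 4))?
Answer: 5772/11 ≈ 524.73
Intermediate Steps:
p(O) = O³ (p(O) = O²*O = O³)
L(H, m) = 1/(4 + H)
74*(L(7, p(-3)) + b(3, 4)) = 74*(1/(4 + 7) + (3 + 4)) = 74*(1/11 + 7) = 74*(78/11) = 5772/11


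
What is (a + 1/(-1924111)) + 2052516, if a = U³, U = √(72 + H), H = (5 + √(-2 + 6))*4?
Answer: 3951192724275/1924111 ≈ 2.0535e+6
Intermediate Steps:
H = 28 (H = (5 + √4)*4 = (5 + 2)*4 = 7*4 = 28)
U = 10 (U = √(72 + 28) = √100 = 10)
a = 1000 (a = 10³ = 1000)
(a + 1/(-1924111)) + 2052516 = (1000 + 1/(-1924111)) + 2052516 = (1000 - 1/1924111) + 2052516 = 1924110999/1924111 + 2052516 = 3951192724275/1924111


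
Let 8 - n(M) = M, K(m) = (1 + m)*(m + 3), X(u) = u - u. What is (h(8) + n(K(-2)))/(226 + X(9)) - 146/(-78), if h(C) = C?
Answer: 17161/8814 ≈ 1.9470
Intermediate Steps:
X(u) = 0
K(m) = (1 + m)*(3 + m)
n(M) = 8 - M
(h(8) + n(K(-2)))/(226 + X(9)) - 146/(-78) = (8 + (8 - (3 + (-2)² + 4*(-2))))/(226 + 0) - 146/(-78) = (8 + (8 - (3 + 4 - 8)))/226 - 146*(-1/78) = (8 + (8 - 1*(-1)))*(1/226) + 73/39 = (8 + (8 + 1))*(1/226) + 73/39 = (8 + 9)*(1/226) + 73/39 = 17*(1/226) + 73/39 = 17/226 + 73/39 = 17161/8814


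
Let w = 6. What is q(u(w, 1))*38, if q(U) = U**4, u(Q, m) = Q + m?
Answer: 91238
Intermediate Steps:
q(u(w, 1))*38 = (6 + 1)**4*38 = 7**4*38 = 2401*38 = 91238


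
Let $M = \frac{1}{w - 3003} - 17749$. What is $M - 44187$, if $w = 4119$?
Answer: $- \frac{69120575}{1116} \approx -61936.0$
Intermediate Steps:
$M = - \frac{19807883}{1116}$ ($M = \frac{1}{4119 - 3003} - 17749 = \frac{1}{1116} - 17749 = - \frac{19807883}{1116} \approx -17749.0$)
$M - 44187 = - \frac{19807883}{1116} - 44187 = - \frac{69120575}{1116}$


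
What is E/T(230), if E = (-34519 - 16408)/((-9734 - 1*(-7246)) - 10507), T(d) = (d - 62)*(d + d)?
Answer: 50927/1004253600 ≈ 5.0711e-5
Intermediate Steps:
T(d) = 2*d*(-62 + d) (T(d) = (-62 + d)*(2*d) = 2*d*(-62 + d))
E = 50927/12995 (E = -50927/((-9734 + 7246) - 10507) = -50927/(-2488 - 10507) = -50927/(-12995) = -50927*(-1/12995) = 50927/12995 ≈ 3.9190)
E/T(230) = 50927/(12995*((2*230*(-62 + 230)))) = 50927/(12995*((2*230*168))) = (50927/12995)/77280 = (50927/12995)*(1/77280) = 50927/1004253600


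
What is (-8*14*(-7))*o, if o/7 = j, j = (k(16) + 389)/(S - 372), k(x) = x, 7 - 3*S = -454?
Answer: -1333584/131 ≈ -10180.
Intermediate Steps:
S = 461/3 (S = 7/3 - ⅓*(-454) = 7/3 + 454/3 = 461/3 ≈ 153.67)
j = -243/131 (j = (16 + 389)/(461/3 - 372) = 405/(-655/3) = 405*(-3/655) = -243/131 ≈ -1.8550)
o = -1701/131 (o = 7*(-243/131) = -1701/131 ≈ -12.985)
(-8*14*(-7))*o = (-8*14*(-7))*(-1701/131) = -112*(-7)*(-1701/131) = 784*(-1701/131) = -1333584/131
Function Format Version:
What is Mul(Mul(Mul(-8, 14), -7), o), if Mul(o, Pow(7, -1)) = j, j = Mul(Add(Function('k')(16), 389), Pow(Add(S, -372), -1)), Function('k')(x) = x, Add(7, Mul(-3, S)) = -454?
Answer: Rational(-1333584, 131) ≈ -10180.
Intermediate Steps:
S = Rational(461, 3) (S = Add(Rational(7, 3), Mul(Rational(-1, 3), -454)) = Add(Rational(7, 3), Rational(454, 3)) = Rational(461, 3) ≈ 153.67)
j = Rational(-243, 131) (j = Mul(Add(16, 389), Pow(Add(Rational(461, 3), -372), -1)) = Mul(405, Pow(Rational(-655, 3), -1)) = Mul(405, Rational(-3, 655)) = Rational(-243, 131) ≈ -1.8550)
o = Rational(-1701, 131) (o = Mul(7, Rational(-243, 131)) = Rational(-1701, 131) ≈ -12.985)
Mul(Mul(Mul(-8, 14), -7), o) = Mul(Mul(Mul(-8, 14), -7), Rational(-1701, 131)) = Mul(Mul(-112, -7), Rational(-1701, 131)) = Mul(784, Rational(-1701, 131)) = Rational(-1333584, 131)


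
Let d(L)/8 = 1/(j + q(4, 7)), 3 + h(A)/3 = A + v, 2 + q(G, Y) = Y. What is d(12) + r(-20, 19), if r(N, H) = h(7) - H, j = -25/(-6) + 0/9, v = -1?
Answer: -502/55 ≈ -9.1273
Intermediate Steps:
j = 25/6 (j = -25*(-⅙) + 0*(⅑) = 25/6 + 0 = 25/6 ≈ 4.1667)
q(G, Y) = -2 + Y
h(A) = -12 + 3*A (h(A) = -9 + 3*(A - 1) = -9 + 3*(-1 + A) = -9 + (-3 + 3*A) = -12 + 3*A)
d(L) = 48/55 (d(L) = 8/(25/6 + (-2 + 7)) = 8/(25/6 + 5) = 8/(55/6) = 8*(6/55) = 48/55)
r(N, H) = 9 - H (r(N, H) = (-12 + 3*7) - H = (-12 + 21) - H = 9 - H)
d(12) + r(-20, 19) = 48/55 + (9 - 1*19) = 48/55 + (9 - 19) = 48/55 - 10 = -502/55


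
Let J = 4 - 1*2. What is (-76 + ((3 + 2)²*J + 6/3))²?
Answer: 576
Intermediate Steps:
J = 2 (J = 4 - 2 = 2)
(-76 + ((3 + 2)²*J + 6/3))² = (-76 + ((3 + 2)²*2 + 6/3))² = (-76 + (5²*2 + 6*(⅓)))² = (-76 + (25*2 + 2))² = (-76 + (50 + 2))² = (-76 + 52)² = (-24)² = 576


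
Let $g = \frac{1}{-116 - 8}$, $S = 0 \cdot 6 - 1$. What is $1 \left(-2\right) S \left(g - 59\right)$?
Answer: $- \frac{7317}{62} \approx -118.02$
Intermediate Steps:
$S = -1$ ($S = 0 - 1 = -1$)
$g = - \frac{1}{124}$ ($g = \frac{1}{-124} = - \frac{1}{124} \approx -0.0080645$)
$1 \left(-2\right) S \left(g - 59\right) = 1 \left(-2\right) \left(-1\right) \left(- \frac{1}{124} - 59\right) = \left(-2\right) \left(-1\right) \left(- \frac{7317}{124}\right) = 2 \left(- \frac{7317}{124}\right) = - \frac{7317}{62}$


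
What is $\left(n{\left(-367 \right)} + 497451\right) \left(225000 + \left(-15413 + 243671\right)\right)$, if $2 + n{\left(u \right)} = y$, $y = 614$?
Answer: $225751039254$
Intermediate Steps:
$n{\left(u \right)} = 612$ ($n{\left(u \right)} = -2 + 614 = 612$)
$\left(n{\left(-367 \right)} + 497451\right) \left(225000 + \left(-15413 + 243671\right)\right) = \left(612 + 497451\right) \left(225000 + \left(-15413 + 243671\right)\right) = 498063 \left(225000 + 228258\right) = 498063 \cdot 453258 = 225751039254$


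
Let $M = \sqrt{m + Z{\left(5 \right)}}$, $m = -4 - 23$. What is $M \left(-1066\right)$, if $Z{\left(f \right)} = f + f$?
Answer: $- 1066 i \sqrt{17} \approx - 4395.2 i$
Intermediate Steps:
$m = -27$ ($m = -4 - 23 = -27$)
$Z{\left(f \right)} = 2 f$
$M = i \sqrt{17}$ ($M = \sqrt{-27 + 2 \cdot 5} = \sqrt{-27 + 10} = \sqrt{-17} = i \sqrt{17} \approx 4.1231 i$)
$M \left(-1066\right) = i \sqrt{17} \left(-1066\right) = - 1066 i \sqrt{17}$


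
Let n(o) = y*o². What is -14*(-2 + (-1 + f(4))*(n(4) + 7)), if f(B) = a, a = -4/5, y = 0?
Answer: 1022/5 ≈ 204.40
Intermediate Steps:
n(o) = 0 (n(o) = 0*o² = 0)
a = -⅘ (a = -4*⅕ = -⅘ ≈ -0.80000)
f(B) = -⅘
-14*(-2 + (-1 + f(4))*(n(4) + 7)) = -14*(-2 + (-1 - ⅘)*(0 + 7)) = -14*(-2 - 9/5*7) = -14*(-2 - 63/5) = -14*(-73/5) = 1022/5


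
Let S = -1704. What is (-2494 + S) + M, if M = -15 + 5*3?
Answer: -4198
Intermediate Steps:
M = 0 (M = -15 + 15 = 0)
(-2494 + S) + M = (-2494 - 1704) + 0 = -4198 + 0 = -4198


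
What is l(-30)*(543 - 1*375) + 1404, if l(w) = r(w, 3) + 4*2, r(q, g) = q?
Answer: -2292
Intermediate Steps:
l(w) = 8 + w (l(w) = w + 4*2 = w + 8 = 8 + w)
l(-30)*(543 - 1*375) + 1404 = (8 - 30)*(543 - 1*375) + 1404 = -22*(543 - 375) + 1404 = -22*168 + 1404 = -3696 + 1404 = -2292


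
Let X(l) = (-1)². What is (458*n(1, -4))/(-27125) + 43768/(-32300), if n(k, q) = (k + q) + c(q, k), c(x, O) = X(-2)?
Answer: -11576202/8761375 ≈ -1.3213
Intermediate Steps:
X(l) = 1
c(x, O) = 1
n(k, q) = 1 + k + q (n(k, q) = (k + q) + 1 = 1 + k + q)
(458*n(1, -4))/(-27125) + 43768/(-32300) = (458*(1 + 1 - 4))/(-27125) + 43768/(-32300) = (458*(-2))*(-1/27125) + 43768*(-1/32300) = -916*(-1/27125) - 10942/8075 = 916/27125 - 10942/8075 = -11576202/8761375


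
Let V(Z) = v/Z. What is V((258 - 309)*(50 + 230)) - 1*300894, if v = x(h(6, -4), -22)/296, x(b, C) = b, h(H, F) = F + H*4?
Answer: -63592141537/211344 ≈ -3.0089e+5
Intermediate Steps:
h(H, F) = F + 4*H
v = 5/74 (v = (-4 + 4*6)/296 = (-4 + 24)*(1/296) = 20*(1/296) = 5/74 ≈ 0.067568)
V(Z) = 5/(74*Z)
V((258 - 309)*(50 + 230)) - 1*300894 = 5/(74*(((258 - 309)*(50 + 230)))) - 1*300894 = 5/(74*((-51*280))) - 300894 = (5/74)/(-14280) - 300894 = (5/74)*(-1/14280) - 300894 = -1/211344 - 300894 = -63592141537/211344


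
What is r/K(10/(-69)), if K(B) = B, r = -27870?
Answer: 192303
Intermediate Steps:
r/K(10/(-69)) = -27870/(10/(-69)) = -27870/(10*(-1/69)) = -27870/(-10/69) = -27870*(-69/10) = 192303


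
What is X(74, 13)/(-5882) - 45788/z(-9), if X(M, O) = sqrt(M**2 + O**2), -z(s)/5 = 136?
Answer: 11447/170 - sqrt(5645)/5882 ≈ 67.323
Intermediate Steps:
z(s) = -680 (z(s) = -5*136 = -680)
X(74, 13)/(-5882) - 45788/z(-9) = sqrt(74**2 + 13**2)/(-5882) - 45788/(-680) = sqrt(5476 + 169)*(-1/5882) - 45788*(-1/680) = sqrt(5645)*(-1/5882) + 11447/170 = -sqrt(5645)/5882 + 11447/170 = 11447/170 - sqrt(5645)/5882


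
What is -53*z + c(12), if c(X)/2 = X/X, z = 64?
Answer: -3390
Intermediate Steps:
c(X) = 2 (c(X) = 2*(X/X) = 2*1 = 2)
-53*z + c(12) = -53*64 + 2 = -3392 + 2 = -3390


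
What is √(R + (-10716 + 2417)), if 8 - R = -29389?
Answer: √21098 ≈ 145.25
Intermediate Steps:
R = 29397 (R = 8 - 1*(-29389) = 8 + 29389 = 29397)
√(R + (-10716 + 2417)) = √(29397 + (-10716 + 2417)) = √(29397 - 8299) = √21098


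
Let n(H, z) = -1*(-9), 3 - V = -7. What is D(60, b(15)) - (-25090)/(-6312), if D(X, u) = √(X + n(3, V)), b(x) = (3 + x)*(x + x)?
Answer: -12545/3156 + √69 ≈ 4.3317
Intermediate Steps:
V = 10 (V = 3 - 1*(-7) = 3 + 7 = 10)
b(x) = 2*x*(3 + x) (b(x) = (3 + x)*(2*x) = 2*x*(3 + x))
n(H, z) = 9
D(X, u) = √(9 + X) (D(X, u) = √(X + 9) = √(9 + X))
D(60, b(15)) - (-25090)/(-6312) = √(9 + 60) - (-25090)/(-6312) = √69 - (-25090)*(-1)/6312 = √69 - 1*12545/3156 = √69 - 12545/3156 = -12545/3156 + √69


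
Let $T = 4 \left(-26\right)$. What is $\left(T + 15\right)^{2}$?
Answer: $7921$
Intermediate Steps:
$T = -104$
$\left(T + 15\right)^{2} = \left(-104 + 15\right)^{2} = \left(-89\right)^{2} = 7921$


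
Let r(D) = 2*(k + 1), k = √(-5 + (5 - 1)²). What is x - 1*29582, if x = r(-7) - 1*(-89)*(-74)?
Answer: -36166 + 2*√11 ≈ -36159.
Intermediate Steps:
k = √11 (k = √(-5 + 4²) = √(-5 + 16) = √11 ≈ 3.3166)
r(D) = 2 + 2*√11 (r(D) = 2*(√11 + 1) = 2*(1 + √11) = 2 + 2*√11)
x = -6584 + 2*√11 (x = (2 + 2*√11) - 1*(-89)*(-74) = (2 + 2*√11) + 89*(-74) = (2 + 2*√11) - 6586 = -6584 + 2*√11 ≈ -6577.4)
x - 1*29582 = (-6584 + 2*√11) - 1*29582 = (-6584 + 2*√11) - 29582 = -36166 + 2*√11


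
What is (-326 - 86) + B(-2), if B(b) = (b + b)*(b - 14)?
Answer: -348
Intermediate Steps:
B(b) = 2*b*(-14 + b) (B(b) = (2*b)*(-14 + b) = 2*b*(-14 + b))
(-326 - 86) + B(-2) = (-326 - 86) + 2*(-2)*(-14 - 2) = -412 + 2*(-2)*(-16) = -412 + 64 = -348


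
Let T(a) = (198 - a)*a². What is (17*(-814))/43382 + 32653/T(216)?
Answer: -6518907775/18216275328 ≈ -0.35786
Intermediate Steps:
T(a) = a²*(198 - a)
(17*(-814))/43382 + 32653/T(216) = (17*(-814))/43382 + 32653/((216²*(198 - 1*216))) = -13838*1/43382 + 32653/((46656*(198 - 216))) = -6919/21691 + 32653/((46656*(-18))) = -6919/21691 + 32653/(-839808) = -6919/21691 + 32653*(-1/839808) = -6919/21691 - 32653/839808 = -6518907775/18216275328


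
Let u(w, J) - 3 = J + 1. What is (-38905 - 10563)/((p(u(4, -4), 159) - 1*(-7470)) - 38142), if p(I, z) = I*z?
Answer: 12367/7668 ≈ 1.6128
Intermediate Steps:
u(w, J) = 4 + J (u(w, J) = 3 + (J + 1) = 3 + (1 + J) = 4 + J)
(-38905 - 10563)/((p(u(4, -4), 159) - 1*(-7470)) - 38142) = (-38905 - 10563)/(((4 - 4)*159 - 1*(-7470)) - 38142) = -49468/((0*159 + 7470) - 38142) = -49468/((0 + 7470) - 38142) = -49468/(7470 - 38142) = -49468/(-30672) = -49468*(-1/30672) = 12367/7668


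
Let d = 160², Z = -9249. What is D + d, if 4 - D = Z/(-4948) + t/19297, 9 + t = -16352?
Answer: 2444612236099/95481556 ≈ 25603.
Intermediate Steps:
t = -16361 (t = -9 - 16352 = -16361)
d = 25600
D = 284402499/95481556 (D = 4 - (-9249/(-4948) - 16361/19297) = 4 - (-9249*(-1/4948) - 16361*1/19297) = 4 - (9249/4948 - 16361/19297) = 4 - 1*97523725/95481556 = 4 - 97523725/95481556 = 284402499/95481556 ≈ 2.9786)
D + d = 284402499/95481556 + 25600 = 2444612236099/95481556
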